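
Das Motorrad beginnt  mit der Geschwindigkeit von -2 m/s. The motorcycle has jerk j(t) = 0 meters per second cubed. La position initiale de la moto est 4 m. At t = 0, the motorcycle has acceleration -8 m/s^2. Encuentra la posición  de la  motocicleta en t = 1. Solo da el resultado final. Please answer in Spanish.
La respuesta es -2.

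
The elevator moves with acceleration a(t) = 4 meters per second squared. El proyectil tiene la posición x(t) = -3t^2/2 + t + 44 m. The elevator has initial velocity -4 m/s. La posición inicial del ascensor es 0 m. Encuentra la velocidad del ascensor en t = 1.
Debemos encontrar la antiderivada de nuestra ecuación de la aceleración a(t) = 4 1 vez. Integrando la aceleración y usando la condición inicial v(0) = -4, obtenemos v(t) = 4·t - 4. Tenemos la velocidad v(t) = 4·t - 4. Sustituyendo t = 1: v(1) = 0.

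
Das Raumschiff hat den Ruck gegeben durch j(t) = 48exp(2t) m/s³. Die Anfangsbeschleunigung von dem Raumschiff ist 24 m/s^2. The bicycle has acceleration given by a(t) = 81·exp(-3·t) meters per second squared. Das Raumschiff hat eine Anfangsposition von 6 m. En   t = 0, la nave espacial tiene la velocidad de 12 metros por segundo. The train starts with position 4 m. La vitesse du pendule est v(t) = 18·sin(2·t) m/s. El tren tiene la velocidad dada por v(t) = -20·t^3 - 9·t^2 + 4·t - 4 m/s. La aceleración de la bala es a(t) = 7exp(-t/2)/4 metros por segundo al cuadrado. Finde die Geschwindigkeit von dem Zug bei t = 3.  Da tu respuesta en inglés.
Using v(t) = -20·t^3 - 9·t^2 + 4·t - 4 and substituting t = 3, we find v = -613.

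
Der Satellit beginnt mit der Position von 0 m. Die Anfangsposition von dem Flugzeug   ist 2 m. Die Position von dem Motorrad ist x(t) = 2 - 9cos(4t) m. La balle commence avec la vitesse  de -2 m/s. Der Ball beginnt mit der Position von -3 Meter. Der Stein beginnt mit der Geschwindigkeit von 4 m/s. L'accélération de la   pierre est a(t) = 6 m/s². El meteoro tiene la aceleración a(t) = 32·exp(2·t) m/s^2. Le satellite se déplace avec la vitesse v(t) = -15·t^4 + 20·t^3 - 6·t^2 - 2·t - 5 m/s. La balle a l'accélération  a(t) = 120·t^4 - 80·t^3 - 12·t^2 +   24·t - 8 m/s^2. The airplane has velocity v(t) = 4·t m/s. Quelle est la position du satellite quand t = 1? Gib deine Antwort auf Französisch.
Nous devons trouver la primitive de notre équation de la vitesse v(t) = -15·t^4 + 20·t^3 - 6·t^2 - 2·t - 5 1 fois. En prenant ∫v(t)dt et en appliquant x(0) = 0, nous trouvons x(t) = -3·t^5 + 5·t^4 - 2·t^3 - t^2 - 5·t. Nous avons la position x(t) = -3·t^5 + 5·t^4 - 2·t^3 - t^2 - 5·t. En substituant t = 1: x(1) = -6.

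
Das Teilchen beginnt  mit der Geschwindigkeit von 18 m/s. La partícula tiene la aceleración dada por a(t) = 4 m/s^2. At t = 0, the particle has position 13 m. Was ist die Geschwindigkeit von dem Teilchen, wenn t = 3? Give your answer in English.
To find the answer, we compute 1 antiderivative of a(t) = 4. Finding the integral of a(t) and using v(0) = 18: v(t) = 4·t + 18. Using v(t) = 4·t + 18 and substituting t = 3, we find v = 30.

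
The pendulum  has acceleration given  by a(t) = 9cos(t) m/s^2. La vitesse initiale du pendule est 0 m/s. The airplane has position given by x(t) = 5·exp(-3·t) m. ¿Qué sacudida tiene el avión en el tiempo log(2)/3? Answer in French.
Nous devons dériver notre équation de la position x(t) = 5·exp(-3·t) 3 fois. En prenant d/dt de x(t), nous trouvons v(t) = -15·exp(-3·t). En prenant d/dt de v(t), nous trouvons a(t) = 45·exp(-3·t). En dérivant l'accélération, nous obtenons le jerk: j(t) = -135·exp(-3·t). En utilisant j(t) = -135·exp(-3·t) et en substituant t = log(2)/3, nous trouvons j = -135/2.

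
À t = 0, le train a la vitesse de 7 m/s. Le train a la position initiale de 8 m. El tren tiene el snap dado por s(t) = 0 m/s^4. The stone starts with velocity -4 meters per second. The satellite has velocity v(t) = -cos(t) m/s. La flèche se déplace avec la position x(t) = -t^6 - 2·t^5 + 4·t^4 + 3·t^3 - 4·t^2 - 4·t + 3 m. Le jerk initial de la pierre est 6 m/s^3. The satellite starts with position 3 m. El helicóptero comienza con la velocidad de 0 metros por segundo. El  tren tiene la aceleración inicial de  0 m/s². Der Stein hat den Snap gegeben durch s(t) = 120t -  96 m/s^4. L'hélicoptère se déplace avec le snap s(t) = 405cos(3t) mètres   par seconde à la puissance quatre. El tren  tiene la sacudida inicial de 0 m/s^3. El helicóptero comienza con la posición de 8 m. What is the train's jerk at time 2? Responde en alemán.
Wir müssen unsere Gleichung für den Snap s(t) = 0 1-mal integrieren. Die Stammfunktion von dem Snap, mit j(0) = 0, ergibt den Ruck: j(t) = 0. Wir haben den Ruck j(t) = 0. Durch Einsetzen von t = 2: j(2) = 0.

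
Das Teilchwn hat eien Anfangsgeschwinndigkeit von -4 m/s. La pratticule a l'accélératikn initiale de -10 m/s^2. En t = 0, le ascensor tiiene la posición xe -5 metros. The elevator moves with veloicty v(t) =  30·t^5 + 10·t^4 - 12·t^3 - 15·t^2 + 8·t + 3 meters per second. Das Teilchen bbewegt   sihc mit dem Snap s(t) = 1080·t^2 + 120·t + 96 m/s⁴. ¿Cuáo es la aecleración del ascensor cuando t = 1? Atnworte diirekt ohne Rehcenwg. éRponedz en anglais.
At t = 1, a = 132.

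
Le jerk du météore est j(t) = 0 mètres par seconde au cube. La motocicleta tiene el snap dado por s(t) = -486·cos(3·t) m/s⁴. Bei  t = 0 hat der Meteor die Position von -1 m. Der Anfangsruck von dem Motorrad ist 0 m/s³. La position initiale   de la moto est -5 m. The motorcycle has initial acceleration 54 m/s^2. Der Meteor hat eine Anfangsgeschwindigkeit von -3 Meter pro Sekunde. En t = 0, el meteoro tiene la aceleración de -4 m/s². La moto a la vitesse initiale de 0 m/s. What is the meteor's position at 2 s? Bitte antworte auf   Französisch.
Nous devons trouver la primitive de notre équation du jerk j(t) = 0 3 fois. L'intégrale du jerk est l'accélération. En utilisant a(0) = -4, nous obtenons a(t) = -4. En intégrant l'accélération et en utilisant la condition initiale v(0) = -3, nous obtenons v(t) = -4·t - 3. L'intégrale de la vitesse, avec x(0) = -1, donne la position: x(t) = -2·t^2 - 3·t - 1. Nous avons la position x(t) = -2·t^2 - 3·t - 1. En substituant t = 2: x(2) = -15.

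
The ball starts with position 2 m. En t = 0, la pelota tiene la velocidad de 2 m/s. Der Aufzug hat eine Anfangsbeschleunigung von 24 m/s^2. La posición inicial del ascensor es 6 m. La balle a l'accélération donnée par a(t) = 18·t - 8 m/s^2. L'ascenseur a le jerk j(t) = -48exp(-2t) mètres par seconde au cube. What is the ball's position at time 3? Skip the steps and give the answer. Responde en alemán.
Die Antwort ist 53.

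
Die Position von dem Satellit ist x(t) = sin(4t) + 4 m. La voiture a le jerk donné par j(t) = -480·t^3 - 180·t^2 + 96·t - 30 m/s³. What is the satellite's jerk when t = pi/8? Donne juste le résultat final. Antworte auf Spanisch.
j(pi/8) = 0.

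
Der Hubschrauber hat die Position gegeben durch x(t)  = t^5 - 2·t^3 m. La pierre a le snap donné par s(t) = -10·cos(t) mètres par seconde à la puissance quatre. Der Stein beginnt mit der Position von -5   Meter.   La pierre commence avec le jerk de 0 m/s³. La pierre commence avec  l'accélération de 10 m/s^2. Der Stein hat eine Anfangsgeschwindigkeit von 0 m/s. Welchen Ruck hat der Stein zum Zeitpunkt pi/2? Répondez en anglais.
We must find the integral of our snap equation s(t) = -10·cos(t) 1 time. Finding the integral of s(t) and using j(0) = 0: j(t) = -10·sin(t). Using j(t) = -10·sin(t) and substituting t = pi/2, we find j = -10.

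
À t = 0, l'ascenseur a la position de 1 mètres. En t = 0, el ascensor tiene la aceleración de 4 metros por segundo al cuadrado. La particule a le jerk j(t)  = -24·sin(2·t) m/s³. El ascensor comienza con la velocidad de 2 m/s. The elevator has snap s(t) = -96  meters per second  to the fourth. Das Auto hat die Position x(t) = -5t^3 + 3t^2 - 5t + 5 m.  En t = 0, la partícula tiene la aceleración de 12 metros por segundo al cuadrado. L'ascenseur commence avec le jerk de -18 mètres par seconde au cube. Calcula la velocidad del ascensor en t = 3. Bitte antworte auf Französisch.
Pour résoudre ceci, nous devons prendre 3 intégrales de notre équation du snap s(t) = -96. La primitive du snap, avec j(0) = -18, donne le jerk: j(t) = -96·t - 18. L'intégrale du jerk, avec a(0) = 4, donne l'accélération: a(t) = -48·t^2 - 18·t + 4. En prenant ∫a(t)dt et en appliquant v(0) = 2, nous trouvons v(t) = -16·t^3 - 9·t^2 + 4·t + 2. Nous avons la vitesse v(t) = -16·t^3 - 9·t^2 + 4·t + 2. En substituant t = 3: v(3) = -499.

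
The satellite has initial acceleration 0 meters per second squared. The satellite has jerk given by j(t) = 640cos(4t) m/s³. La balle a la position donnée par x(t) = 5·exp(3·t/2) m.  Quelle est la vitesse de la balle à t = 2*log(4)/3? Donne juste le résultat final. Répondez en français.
La vitesse à t = 2*log(4)/3 est v = 30.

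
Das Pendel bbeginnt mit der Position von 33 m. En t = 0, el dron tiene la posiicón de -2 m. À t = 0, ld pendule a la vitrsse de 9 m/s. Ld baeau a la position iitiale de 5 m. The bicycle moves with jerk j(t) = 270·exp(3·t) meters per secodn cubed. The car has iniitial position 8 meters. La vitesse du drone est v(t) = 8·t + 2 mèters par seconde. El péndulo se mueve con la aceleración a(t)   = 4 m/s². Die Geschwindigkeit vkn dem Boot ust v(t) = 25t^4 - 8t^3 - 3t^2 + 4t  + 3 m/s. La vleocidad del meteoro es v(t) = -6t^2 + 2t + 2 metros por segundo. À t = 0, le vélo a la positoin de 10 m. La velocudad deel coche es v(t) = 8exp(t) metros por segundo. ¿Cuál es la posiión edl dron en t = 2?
Necesitamos integrar nuestra ecuación de la velocidad v(t) = 8·t + 2 1 vez. La antiderivada de la velocidad, con x(0) = -2, da la posición: x(t) = 4·t^2 + 2·t - 2. De la ecuación de la posición x(t) = 4·t^2 + 2·t - 2, sustituimos t = 2 para obtener x = 18.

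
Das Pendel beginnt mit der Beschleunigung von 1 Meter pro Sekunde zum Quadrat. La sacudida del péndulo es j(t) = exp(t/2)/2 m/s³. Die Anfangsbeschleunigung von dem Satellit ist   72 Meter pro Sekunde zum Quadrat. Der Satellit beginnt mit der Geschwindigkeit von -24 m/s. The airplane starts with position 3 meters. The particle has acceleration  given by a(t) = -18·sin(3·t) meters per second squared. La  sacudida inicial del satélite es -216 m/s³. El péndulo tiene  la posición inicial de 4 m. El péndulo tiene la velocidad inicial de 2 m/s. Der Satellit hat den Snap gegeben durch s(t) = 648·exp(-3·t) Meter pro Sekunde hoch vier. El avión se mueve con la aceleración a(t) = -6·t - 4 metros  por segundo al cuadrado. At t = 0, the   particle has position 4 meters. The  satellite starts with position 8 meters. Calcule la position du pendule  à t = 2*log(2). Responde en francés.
Pour résoudre ceci, nous devons prendre 3 primitives de notre équation du jerk j(t) = exp(t/2)/2. L'intégrale du jerk est l'accélération. En utilisant a(0) = 1, nous obtenons a(t) = exp(t/2). En intégrant l'accélération et en utilisant la condition initiale v(0) = 2, nous obtenons v(t) = 2·exp(t/2). La primitive de la vitesse est la position. En utilisant x(0) = 4, nous obtenons x(t) = 4·exp(t/2). Nous avons la position x(t) = 4·exp(t/2). En substituant t = 2*log(2): x(2*log(2)) = 8.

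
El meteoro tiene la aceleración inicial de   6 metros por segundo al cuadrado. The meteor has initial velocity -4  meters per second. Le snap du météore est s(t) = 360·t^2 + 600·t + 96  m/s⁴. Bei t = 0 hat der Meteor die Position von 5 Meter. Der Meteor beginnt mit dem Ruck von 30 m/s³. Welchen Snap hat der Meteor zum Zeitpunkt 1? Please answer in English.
Using s(t) = 360·t^2 + 600·t + 96 and substituting t = 1, we find s = 1056.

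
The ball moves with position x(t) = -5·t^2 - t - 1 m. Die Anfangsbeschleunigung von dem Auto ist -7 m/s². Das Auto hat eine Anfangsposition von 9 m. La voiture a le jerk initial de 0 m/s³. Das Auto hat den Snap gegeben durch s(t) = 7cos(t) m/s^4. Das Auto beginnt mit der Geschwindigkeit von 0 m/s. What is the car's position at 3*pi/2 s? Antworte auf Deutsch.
Um dies zu lösen, müssen wir 4 Integrale unserer Gleichung für den Snap s(t) = 7·cos(t) finden. Das Integral von dem Snap ist der Ruck. Mit j(0) = 0 erhalten wir j(t) = 7·sin(t). Mit ∫j(t)dt und Anwendung von a(0) = -7, finden wir a(t) = -7·cos(t). Das Integral von der Beschleunigung ist die Geschwindigkeit. Mit v(0) = 0 erhalten wir v(t) = -7·sin(t). Mit ∫v(t)dt und Anwendung von x(0) = 9, finden wir x(t) = 7·cos(t) + 2. Aus der Gleichung für die Position x(t) = 7·cos(t) + 2, setzen wir t = 3*pi/2 ein und erhalten x = 2.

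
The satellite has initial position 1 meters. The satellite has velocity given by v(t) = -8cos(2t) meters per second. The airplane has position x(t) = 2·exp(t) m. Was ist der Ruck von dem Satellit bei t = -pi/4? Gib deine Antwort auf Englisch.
Starting from velocity v(t) = -8·cos(2·t), we take 2 derivatives. Differentiating velocity, we get acceleration: a(t) = 16·sin(2·t). Taking d/dt of a(t), we find j(t) = 32·cos(2·t). From the given jerk equation j(t) = 32·cos(2·t), we substitute t = -pi/4 to get j = 0.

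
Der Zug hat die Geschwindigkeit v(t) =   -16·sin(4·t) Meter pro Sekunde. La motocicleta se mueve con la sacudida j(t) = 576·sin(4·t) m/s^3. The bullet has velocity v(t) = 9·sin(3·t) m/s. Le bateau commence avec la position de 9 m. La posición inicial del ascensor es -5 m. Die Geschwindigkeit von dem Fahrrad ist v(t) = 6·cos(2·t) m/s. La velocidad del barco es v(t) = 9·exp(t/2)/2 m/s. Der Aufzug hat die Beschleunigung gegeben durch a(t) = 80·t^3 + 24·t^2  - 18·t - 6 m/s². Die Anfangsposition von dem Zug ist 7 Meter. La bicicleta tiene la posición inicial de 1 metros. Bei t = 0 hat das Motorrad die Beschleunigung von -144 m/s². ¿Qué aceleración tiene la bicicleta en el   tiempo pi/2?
Para resolver esto, necesitamos tomar 1 derivada de nuestra ecuación de la velocidad v(t) = 6·cos(2·t). La derivada de la velocidad da la aceleración: a(t) = -12·sin(2·t). Tenemos la aceleración a(t) = -12·sin(2·t). Sustituyendo t = pi/2: a(pi/2) = 0.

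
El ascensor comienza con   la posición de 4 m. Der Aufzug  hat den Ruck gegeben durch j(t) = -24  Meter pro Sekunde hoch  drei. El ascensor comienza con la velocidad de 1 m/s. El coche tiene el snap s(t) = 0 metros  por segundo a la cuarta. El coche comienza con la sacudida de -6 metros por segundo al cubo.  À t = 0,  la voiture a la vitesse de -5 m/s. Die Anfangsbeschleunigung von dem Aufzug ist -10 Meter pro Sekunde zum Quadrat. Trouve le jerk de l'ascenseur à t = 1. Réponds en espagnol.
De la ecuación de la sacudida j(t) = -24, sustituimos t = 1 para obtener j = -24.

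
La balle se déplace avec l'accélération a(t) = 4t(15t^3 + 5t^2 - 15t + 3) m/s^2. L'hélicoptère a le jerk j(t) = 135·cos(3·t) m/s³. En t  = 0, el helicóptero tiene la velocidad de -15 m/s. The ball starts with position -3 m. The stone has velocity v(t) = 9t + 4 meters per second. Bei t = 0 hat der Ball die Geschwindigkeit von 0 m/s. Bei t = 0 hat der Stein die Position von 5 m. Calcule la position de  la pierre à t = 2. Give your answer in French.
Pour résoudre ceci, nous devons prendre 1 primitive de notre équation de la vitesse v(t) = 9·t + 4. En prenant ∫v(t)dt et en appliquant x(0) = 5, nous trouvons x(t) = 9·t^2/2 + 4·t + 5. En utilisant x(t) = 9·t^2/2 + 4·t + 5 et en substituant t = 2, nous trouvons x = 31.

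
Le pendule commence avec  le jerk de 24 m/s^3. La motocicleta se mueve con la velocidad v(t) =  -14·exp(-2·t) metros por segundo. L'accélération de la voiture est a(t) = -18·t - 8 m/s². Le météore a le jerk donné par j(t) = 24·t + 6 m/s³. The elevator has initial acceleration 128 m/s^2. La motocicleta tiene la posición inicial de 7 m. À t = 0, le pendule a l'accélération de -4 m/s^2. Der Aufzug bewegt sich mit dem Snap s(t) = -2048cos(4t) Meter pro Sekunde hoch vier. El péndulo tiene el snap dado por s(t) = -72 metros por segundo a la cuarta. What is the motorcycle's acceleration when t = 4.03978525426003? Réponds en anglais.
To solve this, we need to take 1 derivative of our velocity equation v(t) = -14·exp(-2·t). Differentiating velocity, we get acceleration: a(t) = 28·exp(-2·t). We have acceleration a(t) = 28·exp(-2·t). Substituting t = 4.03978525426003: a(4.03978525426003) = 0.00867451382155192.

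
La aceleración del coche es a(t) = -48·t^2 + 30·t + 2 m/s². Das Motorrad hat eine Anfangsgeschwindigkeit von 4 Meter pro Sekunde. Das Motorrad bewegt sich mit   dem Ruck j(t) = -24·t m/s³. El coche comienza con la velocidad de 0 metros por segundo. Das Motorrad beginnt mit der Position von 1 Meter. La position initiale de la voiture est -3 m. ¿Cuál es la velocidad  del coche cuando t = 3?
Necesitamos integrar nuestra ecuación de la aceleración a(t) = -48·t^2 + 30·t + 2 1 vez. Integrando la aceleración y usando la condición inicial v(0) = 0, obtenemos v(t) = t·(-16·t^2 + 15·t + 2). Tenemos la velocidad v(t) = t·(-16·t^2 + 15·t + 2). Sustituyendo t = 3: v(3) = -291.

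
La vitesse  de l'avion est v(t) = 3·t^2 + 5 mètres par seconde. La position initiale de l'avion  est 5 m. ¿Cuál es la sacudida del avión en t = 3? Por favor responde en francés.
En partant de la vitesse v(t) = 3·t^2 + 5, nous prenons 2 dérivées. En dérivant la vitesse, nous obtenons l'accélération: a(t) = 6·t. La dérivée de l'accélération donne le jerk: j(t) = 6. En utilisant j(t) = 6 et en substituant t = 3, nous trouvons j = 6.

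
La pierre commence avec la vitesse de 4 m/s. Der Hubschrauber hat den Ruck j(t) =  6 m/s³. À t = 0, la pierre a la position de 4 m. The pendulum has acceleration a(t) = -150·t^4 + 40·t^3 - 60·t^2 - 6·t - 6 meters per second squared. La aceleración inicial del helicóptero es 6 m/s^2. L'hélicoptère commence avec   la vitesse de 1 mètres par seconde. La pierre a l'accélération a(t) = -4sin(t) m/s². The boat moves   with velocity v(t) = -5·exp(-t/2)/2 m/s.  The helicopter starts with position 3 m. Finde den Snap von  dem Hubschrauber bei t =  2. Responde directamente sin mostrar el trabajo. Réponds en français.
À t = 2, s = 0.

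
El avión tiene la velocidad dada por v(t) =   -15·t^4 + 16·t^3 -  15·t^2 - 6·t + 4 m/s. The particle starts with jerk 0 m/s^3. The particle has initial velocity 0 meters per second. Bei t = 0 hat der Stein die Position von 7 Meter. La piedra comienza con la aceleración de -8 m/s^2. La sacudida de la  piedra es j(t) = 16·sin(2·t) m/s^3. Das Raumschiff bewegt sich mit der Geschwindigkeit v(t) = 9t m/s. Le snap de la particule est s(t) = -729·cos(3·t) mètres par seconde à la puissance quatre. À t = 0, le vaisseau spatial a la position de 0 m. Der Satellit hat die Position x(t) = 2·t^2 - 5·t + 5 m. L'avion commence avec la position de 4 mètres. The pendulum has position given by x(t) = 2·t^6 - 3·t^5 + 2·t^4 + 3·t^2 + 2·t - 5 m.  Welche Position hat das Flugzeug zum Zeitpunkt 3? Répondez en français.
Nous devons trouver la primitive de notre équation de la vitesse v(t) = -15·t^4 + 16·t^3 - 15·t^2 - 6·t + 4 1 fois. L'intégrale de la vitesse, avec x(0) = 4, donne la position: x(t) = -3·t^5 + 4·t^4 - 5·t^3 - 3·t^2 + 4·t + 4. En utilisant x(t) = -3·t^5 + 4·t^4 - 5·t^3 - 3·t^2 + 4·t + 4 et en substituant t = 3, nous trouvons x = -551.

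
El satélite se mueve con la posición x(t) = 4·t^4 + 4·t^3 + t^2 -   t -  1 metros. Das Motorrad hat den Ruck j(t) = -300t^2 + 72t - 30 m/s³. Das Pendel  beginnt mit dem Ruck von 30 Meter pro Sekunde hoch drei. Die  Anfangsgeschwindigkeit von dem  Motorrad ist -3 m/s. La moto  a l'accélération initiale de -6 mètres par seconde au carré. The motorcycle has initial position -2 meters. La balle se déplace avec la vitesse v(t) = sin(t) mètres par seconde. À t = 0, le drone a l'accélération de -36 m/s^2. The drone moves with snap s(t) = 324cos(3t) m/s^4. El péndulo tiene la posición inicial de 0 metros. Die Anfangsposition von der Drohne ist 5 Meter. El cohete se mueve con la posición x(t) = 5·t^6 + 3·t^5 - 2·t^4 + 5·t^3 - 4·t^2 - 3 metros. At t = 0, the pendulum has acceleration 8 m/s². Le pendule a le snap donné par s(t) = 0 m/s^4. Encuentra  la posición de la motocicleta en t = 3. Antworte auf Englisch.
To solve this, we need to take 3 integrals of our jerk equation j(t) = -300·t^2 + 72·t - 30. The integral of jerk is acceleration. Using a(0) = -6, we get a(t) = -100·t^3 + 36·t^2 - 30·t - 6. The integral of acceleration, with v(0) = -3, gives velocity: v(t) = -25·t^4 + 12·t^3 - 15·t^2 - 6·t - 3. Taking ∫v(t)dt and applying x(0) = -2, we find x(t) = -5·t^5 + 3·t^4 - 5·t^3 - 3·t^2 - 3·t - 2. We have position x(t) = -5·t^5 + 3·t^4 - 5·t^3 - 3·t^2 - 3·t - 2. Substituting t = 3: x(3) = -1145.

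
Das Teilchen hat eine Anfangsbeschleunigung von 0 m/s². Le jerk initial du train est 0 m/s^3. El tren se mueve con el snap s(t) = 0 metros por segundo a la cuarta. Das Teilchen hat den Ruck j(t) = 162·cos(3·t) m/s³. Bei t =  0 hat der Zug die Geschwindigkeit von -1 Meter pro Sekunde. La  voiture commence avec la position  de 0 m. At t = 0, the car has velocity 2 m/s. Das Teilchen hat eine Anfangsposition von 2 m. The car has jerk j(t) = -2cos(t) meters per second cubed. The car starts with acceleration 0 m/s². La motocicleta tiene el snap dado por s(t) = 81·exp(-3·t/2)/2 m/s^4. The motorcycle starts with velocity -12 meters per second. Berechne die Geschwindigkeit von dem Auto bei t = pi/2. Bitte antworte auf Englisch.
We need to integrate our jerk equation j(t) = -2·cos(t) 2 times. Integrating jerk and using the initial condition a(0) = 0, we get a(t) = -2·sin(t). The integral of acceleration, with v(0) = 2, gives velocity: v(t) = 2·cos(t). Using v(t) = 2·cos(t) and substituting t = pi/2, we find v = 0.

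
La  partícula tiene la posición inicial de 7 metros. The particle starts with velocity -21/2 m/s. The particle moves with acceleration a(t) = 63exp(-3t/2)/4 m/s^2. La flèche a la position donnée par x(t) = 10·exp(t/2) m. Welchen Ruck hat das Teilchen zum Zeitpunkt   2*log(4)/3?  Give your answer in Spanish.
Para resolver esto, necesitamos tomar 1 derivada de nuestra ecuación de la aceleración a(t) = 63·exp(-3·t/2)/4. Tomando d/dt de a(t), encontramos j(t) = -189·exp(-3·t/2)/8. Tenemos la sacudida j(t) = -189·exp(-3·t/2)/8. Sustituyendo t = 2*log(4)/3: j(2*log(4)/3) = -189/32.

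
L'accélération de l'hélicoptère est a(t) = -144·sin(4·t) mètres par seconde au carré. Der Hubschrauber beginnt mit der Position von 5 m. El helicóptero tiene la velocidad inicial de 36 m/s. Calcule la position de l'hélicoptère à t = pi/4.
Pour résoudre ceci, nous devons prendre 2 intégrales de notre équation de l'accélération a(t) = -144·sin(4·t). La primitive de l'accélération, avec v(0) = 36, donne la vitesse: v(t) = 36·cos(4·t). En intégrant la vitesse et en utilisant la condition initiale x(0) = 5, nous obtenons x(t) = 9·sin(4·t) + 5. Nous avons la position x(t) = 9·sin(4·t) + 5. En substituant t = pi/4: x(pi/4) = 5.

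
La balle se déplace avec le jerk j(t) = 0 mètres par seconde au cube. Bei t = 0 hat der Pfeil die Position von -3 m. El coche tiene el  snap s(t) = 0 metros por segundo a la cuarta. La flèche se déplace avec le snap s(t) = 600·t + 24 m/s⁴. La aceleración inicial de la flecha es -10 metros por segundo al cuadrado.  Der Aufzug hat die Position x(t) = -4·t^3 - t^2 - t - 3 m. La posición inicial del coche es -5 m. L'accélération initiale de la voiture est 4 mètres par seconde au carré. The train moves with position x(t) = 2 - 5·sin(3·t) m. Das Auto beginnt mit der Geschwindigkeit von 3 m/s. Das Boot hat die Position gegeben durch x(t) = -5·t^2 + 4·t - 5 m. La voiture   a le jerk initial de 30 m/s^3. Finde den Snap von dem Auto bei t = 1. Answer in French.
De l'équation du snap s(t) = 0, nous substituons t = 1 pour obtenir s = 0.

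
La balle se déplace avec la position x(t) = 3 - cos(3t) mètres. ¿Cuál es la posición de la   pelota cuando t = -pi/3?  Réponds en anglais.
Using x(t) = 3 - cos(3·t) and substituting t = -pi/3, we find x = 4.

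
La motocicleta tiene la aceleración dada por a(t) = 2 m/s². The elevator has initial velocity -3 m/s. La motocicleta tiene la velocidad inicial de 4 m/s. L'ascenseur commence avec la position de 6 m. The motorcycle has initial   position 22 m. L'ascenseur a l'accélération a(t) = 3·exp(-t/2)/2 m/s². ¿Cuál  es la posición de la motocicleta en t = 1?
Partiendo de la aceleración a(t) = 2, tomamos 2 antiderivadas. Tomando ∫a(t)dt y aplicando v(0) = 4, encontramos v(t) = 2·t + 4. Integrando la velocidad y usando la condición inicial x(0) = 22, obtenemos x(t) = t^2 + 4·t + 22. Usando x(t) = t^2 + 4·t + 22 y sustituyendo t = 1, encontramos x = 27.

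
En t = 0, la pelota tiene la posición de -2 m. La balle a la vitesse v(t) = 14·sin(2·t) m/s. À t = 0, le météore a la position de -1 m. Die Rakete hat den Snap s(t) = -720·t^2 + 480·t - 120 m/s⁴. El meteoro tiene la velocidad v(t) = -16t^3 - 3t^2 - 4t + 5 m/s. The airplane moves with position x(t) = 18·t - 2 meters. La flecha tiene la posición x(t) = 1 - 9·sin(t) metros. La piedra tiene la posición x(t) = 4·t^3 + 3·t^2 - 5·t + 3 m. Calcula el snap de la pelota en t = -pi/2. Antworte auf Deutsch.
Wir müssen unsere Gleichung für die Geschwindigkeit v(t) = 14·sin(2·t) 3-mal ableiten. Die Ableitung von der Geschwindigkeit ergibt die Beschleunigung: a(t) = 28·cos(2·t). Durch Ableiten von der Beschleunigung erhalten wir den Ruck: j(t) = -56·sin(2·t). Mit d/dt von j(t) finden wir s(t) = -112·cos(2·t). Wir haben den Snap s(t) = -112·cos(2·t). Durch Einsetzen von t = -pi/2: s(-pi/2) = 112.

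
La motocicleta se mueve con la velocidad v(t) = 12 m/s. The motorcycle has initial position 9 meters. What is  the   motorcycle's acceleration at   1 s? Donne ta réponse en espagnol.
Para resolver esto, necesitamos tomar 1 derivada de nuestra ecuación de la velocidad v(t) = 12. La derivada de la velocidad da la aceleración: a(t) = 0. Tenemos la aceleración a(t) = 0. Sustituyendo t = 1: a(1) = 0.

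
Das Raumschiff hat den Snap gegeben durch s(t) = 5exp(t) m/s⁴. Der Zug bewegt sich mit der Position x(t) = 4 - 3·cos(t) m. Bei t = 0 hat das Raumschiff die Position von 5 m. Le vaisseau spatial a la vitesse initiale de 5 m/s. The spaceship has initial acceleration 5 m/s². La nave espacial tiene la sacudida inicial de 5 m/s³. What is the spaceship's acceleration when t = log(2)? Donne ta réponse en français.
Nous devons intégrer notre équation du snap s(t) = 5·exp(t) 2 fois. L'intégrale du snap est le jerk. En utilisant j(0) = 5, nous obtenons j(t) = 5·exp(t). En intégrant le jerk et en utilisant la condition initiale a(0) = 5, nous obtenons a(t) = 5·exp(t). Nous avons l'accélération a(t) = 5·exp(t). En substituant t = log(2): a(log(2)) = 10.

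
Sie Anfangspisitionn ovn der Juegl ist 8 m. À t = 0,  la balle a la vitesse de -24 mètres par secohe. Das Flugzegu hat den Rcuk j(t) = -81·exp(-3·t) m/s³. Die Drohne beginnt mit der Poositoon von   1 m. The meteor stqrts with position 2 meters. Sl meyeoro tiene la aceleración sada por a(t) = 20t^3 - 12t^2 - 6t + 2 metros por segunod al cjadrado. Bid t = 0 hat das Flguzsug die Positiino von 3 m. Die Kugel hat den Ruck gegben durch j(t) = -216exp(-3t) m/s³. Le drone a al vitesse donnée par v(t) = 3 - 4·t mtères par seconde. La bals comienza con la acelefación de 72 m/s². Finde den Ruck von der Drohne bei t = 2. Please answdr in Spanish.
Partiendo de la velocidad v(t) = 3 - 4·t, tomamos 2 derivadas. Derivando la velocidad, obtenemos la aceleración: a(t) = -4. Tomando d/dt de a(t), encontramos j(t) = 0. Tenemos la sacudida j(t) = 0. Sustituyendo t = 2: j(2) = 0.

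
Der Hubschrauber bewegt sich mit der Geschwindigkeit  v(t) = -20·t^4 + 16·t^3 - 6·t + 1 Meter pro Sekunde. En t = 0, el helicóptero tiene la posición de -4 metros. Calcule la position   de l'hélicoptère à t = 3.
En partant de la vitesse v(t) = -20·t^4 + 16·t^3 - 6·t + 1, nous prenons 1 intégrale. En prenant ∫v(t)dt et en appliquant x(0) = -4, nous trouvons x(t) = -4·t^5 + 4·t^4 - 3·t^2 + t - 4. De l'équation de la position x(t) = -4·t^5 + 4·t^4 - 3·t^2 + t - 4, nous substituons t = 3 pour obtenir x = -676.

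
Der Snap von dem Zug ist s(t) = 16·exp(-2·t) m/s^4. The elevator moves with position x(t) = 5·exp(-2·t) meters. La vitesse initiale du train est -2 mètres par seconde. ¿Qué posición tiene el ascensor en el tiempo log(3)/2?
De la ecuación de la posición x(t) = 5·exp(-2·t), sustituimos t = log(3)/2 para obtener x = 5/3.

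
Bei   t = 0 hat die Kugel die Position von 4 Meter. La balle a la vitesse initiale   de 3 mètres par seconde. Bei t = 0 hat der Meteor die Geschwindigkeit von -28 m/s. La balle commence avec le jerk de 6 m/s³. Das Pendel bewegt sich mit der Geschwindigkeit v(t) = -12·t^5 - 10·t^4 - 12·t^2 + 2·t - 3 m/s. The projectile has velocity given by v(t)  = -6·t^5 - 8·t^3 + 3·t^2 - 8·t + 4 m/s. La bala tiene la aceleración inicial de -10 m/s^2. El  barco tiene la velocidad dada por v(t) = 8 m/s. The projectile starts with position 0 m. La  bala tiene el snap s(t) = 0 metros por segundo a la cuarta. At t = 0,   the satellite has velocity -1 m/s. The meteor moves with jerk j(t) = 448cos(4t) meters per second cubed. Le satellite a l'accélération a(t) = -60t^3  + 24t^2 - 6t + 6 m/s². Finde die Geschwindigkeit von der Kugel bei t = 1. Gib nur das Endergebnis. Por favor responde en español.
La velocidad en t = 1 es v = -4.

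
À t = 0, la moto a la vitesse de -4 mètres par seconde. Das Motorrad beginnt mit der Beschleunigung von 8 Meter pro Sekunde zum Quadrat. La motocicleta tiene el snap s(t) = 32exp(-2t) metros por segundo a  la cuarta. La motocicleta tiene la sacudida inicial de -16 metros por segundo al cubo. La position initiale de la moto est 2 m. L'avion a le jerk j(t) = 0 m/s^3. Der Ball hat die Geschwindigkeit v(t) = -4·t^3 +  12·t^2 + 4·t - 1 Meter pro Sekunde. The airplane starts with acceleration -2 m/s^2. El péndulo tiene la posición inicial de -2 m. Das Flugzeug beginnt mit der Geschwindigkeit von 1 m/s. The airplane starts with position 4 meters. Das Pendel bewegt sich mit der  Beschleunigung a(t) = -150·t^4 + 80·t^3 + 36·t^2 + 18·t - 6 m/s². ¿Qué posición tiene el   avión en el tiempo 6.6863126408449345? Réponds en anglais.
We need to integrate our jerk equation j(t) = 0 3 times. Taking ∫j(t)dt and applying a(0) = -2, we find a(t) = -2. Finding the antiderivative of a(t) and using v(0) = 1: v(t) = 1 - 2·t. The integral of velocity, with x(0) = 4, gives position: x(t) = -t^2 + t + 4. From the given position equation x(t) = -t^2 + t + 4, we substitute t = 6.6863126408449345 to get x = -34.0204640902778.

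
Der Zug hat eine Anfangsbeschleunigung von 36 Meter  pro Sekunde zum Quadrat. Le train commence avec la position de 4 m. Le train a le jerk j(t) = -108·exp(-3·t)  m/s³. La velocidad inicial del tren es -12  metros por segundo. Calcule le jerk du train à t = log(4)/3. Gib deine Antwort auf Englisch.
We have jerk j(t) = -108·exp(-3·t). Substituting t = log(4)/3: j(log(4)/3) = -27.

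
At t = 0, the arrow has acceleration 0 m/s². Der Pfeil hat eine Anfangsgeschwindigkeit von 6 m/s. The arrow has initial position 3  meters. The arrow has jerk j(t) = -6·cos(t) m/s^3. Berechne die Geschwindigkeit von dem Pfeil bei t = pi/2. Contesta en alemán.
Ausgehend von dem Ruck j(t) = -6·cos(t), nehmen wir 2 Stammfunktionen. Mit ∫j(t)dt und Anwendung von a(0) = 0, finden wir a(t) = -6·sin(t). Die Stammfunktion von der Beschleunigung ist die Geschwindigkeit. Mit v(0) = 6 erhalten wir v(t) = 6·cos(t). Mit v(t) = 6·cos(t) und Einsetzen von t = pi/2, finden wir v = 0.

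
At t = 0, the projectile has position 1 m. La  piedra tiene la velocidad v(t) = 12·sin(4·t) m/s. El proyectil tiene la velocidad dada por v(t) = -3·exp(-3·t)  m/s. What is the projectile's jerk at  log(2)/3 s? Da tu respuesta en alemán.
Wir müssen unsere Gleichung für die Geschwindigkeit v(t) = -3·exp(-3·t) 2-mal ableiten. Durch Ableiten von der Geschwindigkeit erhalten wir die Beschleunigung: a(t) = 9·exp(-3·t). Durch Ableiten von der Beschleunigung erhalten wir den Ruck: j(t) = -27·exp(-3·t). Wir haben den Ruck j(t) = -27·exp(-3·t). Durch Einsetzen von t = log(2)/3: j(log(2)/3) = -27/2.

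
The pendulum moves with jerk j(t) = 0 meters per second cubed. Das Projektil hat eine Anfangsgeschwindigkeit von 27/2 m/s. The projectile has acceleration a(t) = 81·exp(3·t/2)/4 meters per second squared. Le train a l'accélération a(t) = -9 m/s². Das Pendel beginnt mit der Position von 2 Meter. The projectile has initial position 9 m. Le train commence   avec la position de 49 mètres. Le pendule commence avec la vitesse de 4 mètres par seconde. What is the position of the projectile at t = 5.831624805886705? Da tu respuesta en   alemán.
Wir müssen die Stammfunktion unserer Gleichung für die Beschleunigung a(t) = 81·exp(3·t/2)/4 2-mal finden. Die Stammfunktion von der Beschleunigung, mit v(0) = 27/2, ergibt die Geschwindigkeit: v(t) = 27·exp(3·t/2)/2. Mit ∫v(t)dt und Anwendung von x(0) = 9, finden wir x(t) = 9·exp(3·t/2). Mit x(t) = 9·exp(3·t/2) und Einsetzen von t = 5.831624805886705, finden wir x = 56650.8225475501.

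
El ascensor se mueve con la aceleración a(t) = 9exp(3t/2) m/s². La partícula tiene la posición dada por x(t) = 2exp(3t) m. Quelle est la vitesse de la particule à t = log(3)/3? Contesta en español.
Debemos derivar nuestra ecuación de la posición x(t) = 2·exp(3·t) 1 vez. Tomando d/dt de x(t), encontramos v(t) = 6·exp(3·t). De la ecuación de la velocidad v(t) = 6·exp(3·t), sustituimos t = log(3)/3 para obtener v = 18.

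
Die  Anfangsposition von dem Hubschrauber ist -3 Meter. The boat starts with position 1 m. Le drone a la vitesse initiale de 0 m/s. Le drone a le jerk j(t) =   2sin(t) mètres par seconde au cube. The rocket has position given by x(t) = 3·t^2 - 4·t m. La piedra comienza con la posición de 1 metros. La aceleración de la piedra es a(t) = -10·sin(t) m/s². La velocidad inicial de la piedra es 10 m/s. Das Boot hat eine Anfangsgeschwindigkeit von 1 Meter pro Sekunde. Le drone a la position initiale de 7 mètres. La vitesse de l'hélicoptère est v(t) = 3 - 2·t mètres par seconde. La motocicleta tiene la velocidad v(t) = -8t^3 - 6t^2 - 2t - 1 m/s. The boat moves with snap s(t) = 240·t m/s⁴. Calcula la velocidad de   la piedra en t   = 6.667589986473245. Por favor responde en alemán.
Wir müssen die Stammfunktion unserer Gleichung für die Beschleunigung a(t) = -10·sin(t) 1-mal finden. Durch Integration von der Beschleunigung und Verwendung der Anfangsbedingung v(0) = 10, erhalten wir v(t) = 10·cos(t). Mit v(t) = 10·cos(t) und Einsetzen von t = 6.667589986473245, finden wir v = 9.27021846558738.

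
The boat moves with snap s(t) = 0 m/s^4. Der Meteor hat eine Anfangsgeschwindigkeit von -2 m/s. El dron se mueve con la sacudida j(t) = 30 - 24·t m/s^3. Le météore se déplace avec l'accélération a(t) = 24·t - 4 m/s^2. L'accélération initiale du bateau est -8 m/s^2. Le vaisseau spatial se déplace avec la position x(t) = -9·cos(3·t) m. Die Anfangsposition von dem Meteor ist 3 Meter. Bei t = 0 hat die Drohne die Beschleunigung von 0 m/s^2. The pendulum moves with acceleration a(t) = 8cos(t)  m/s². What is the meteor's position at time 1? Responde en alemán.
Um dies zu lösen, müssen wir 2 Stammfunktionen unserer Gleichung für die Beschleunigung a(t) = 24·t - 4 finden. Mit ∫a(t)dt und Anwendung von v(0) = -2, finden wir v(t) = 12·t^2 - 4·t - 2. Das Integral von der Geschwindigkeit ist die Position. Mit x(0) = 3 erhalten wir x(t) = 4·t^3 - 2·t^2 - 2·t + 3. Wir haben die Position x(t) = 4·t^3 - 2·t^2 - 2·t + 3. Durch Einsetzen von t = 1: x(1) = 3.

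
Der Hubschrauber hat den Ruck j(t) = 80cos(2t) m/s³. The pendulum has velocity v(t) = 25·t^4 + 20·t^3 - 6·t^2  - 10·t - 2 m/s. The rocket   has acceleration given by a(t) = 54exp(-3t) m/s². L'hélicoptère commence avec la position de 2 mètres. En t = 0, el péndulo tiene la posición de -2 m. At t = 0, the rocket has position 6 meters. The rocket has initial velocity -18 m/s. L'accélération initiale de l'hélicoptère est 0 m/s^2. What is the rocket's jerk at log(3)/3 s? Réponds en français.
Nous devons dériver notre équation de l'accélération a(t) = 54·exp(-3·t) 1 fois. En prenant d/dt de a(t), nous trouvons j(t) = -162·exp(-3·t). De l'équation du jerk j(t) = -162·exp(-3·t), nous substituons t = log(3)/3 pour obtenir j = -54.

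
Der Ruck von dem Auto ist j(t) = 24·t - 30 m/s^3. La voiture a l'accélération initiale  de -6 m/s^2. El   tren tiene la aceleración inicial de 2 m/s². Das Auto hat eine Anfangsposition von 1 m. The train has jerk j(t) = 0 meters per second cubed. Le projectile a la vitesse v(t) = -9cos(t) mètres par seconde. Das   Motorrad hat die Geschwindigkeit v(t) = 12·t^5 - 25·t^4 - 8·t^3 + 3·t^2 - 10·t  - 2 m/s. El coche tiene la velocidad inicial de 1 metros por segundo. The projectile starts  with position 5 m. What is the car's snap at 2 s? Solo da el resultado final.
s(2) = 24.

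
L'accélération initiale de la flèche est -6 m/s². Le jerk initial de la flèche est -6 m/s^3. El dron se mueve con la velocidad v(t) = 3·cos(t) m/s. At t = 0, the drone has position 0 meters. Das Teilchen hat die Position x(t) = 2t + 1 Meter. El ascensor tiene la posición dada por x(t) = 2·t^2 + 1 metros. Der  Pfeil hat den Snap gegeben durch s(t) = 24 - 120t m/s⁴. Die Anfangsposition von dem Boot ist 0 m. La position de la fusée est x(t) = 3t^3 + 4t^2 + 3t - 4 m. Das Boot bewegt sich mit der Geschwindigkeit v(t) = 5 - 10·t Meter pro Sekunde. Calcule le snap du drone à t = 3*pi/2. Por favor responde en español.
Para resolver esto, necesitamos tomar 3 derivadas de nuestra ecuación de la velocidad v(t) = 3·cos(t). La derivada de la velocidad da la aceleración: a(t) = -3·sin(t). La derivada de la aceleración da la sacudida: j(t) = -3·cos(t). Tomando d/dt de j(t), encontramos s(t) = 3·sin(t). Tenemos el snap s(t) = 3·sin(t). Sustituyendo t = 3*pi/2: s(3*pi/2) = -3.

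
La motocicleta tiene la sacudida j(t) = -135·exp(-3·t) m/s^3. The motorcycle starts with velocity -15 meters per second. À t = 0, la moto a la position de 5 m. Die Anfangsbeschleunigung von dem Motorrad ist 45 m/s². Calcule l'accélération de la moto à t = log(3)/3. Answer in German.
Um dies zu lösen, müssen wir 1 Integral unserer Gleichung für den Ruck j(t) = -135·exp(-3·t) finden. Die Stammfunktion von dem Ruck ist die Beschleunigung. Mit a(0) = 45 erhalten wir a(t) = 45·exp(-3·t). Wir haben die Beschleunigung a(t) = 45·exp(-3·t). Durch Einsetzen von t = log(3)/3: a(log(3)/3) = 15.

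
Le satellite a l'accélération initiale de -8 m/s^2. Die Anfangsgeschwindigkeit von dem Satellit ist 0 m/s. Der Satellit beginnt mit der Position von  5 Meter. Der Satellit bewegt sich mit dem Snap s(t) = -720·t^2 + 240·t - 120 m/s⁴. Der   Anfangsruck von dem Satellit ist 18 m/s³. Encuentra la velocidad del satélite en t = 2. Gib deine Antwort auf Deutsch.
Wir müssen die Stammfunktion unserer Gleichung für den Snap s(t) = -720·t^2 + 240·t - 120 3-mal finden. Die Stammfunktion von dem Snap, mit j(0) = 18, ergibt den Ruck: j(t) = -240·t^3 + 120·t^2 - 120·t + 18. Das Integral von dem Ruck, mit a(0) = -8, ergibt die Beschleunigung: a(t) = -60·t^4 + 40·t^3 - 60·t^2 + 18·t - 8. Mit ∫a(t)dt und Anwendung von v(0) = 0, finden wir v(t) = t·(-12·t^4 + 10·t^3 - 20·t^2 + 9·t - 8). Wir haben die Geschwindigkeit v(t) = t·(-12·t^4 + 10·t^3 - 20·t^2 + 9·t - 8). Durch Einsetzen von t = 2: v(2) = -364.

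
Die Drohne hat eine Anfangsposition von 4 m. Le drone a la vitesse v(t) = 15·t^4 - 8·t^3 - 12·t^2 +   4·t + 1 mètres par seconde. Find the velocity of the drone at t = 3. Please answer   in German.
Wir haben die Geschwindigkeit v(t) = 15·t^4 - 8·t^3 - 12·t^2 + 4·t + 1. Durch Einsetzen von t = 3: v(3) = 904.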